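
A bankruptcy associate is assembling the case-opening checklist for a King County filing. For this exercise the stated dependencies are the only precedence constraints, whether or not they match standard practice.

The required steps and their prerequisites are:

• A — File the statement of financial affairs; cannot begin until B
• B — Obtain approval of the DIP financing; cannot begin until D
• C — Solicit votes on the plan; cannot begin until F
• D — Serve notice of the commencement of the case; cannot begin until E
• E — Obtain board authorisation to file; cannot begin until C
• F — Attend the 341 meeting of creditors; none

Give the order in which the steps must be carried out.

F is the only step with nothing outstanding, so it goes first.
C needed F, now all done → C.
E is the only step now ready → E.
D needed E, now all done → D.
B is the only step now ready → B.
A is the only step now ready → A.

F C E D B A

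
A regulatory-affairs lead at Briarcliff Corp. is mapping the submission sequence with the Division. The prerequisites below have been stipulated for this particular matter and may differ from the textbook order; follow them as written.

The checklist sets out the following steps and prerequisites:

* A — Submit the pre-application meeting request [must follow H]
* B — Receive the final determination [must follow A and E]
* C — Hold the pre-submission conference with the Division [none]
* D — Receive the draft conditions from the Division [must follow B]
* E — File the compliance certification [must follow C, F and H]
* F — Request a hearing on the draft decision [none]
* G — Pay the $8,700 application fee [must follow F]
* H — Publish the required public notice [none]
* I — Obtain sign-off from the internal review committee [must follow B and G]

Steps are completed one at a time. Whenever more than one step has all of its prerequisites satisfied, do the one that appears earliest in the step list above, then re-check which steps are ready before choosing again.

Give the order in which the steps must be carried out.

Nothing is required for C, F and H. C is listed earlier → C first.
Ready: F and H. F is listed earlier → F.
Ready: G and H. G is listed earlier → G.
H is the only step now ready → H.
Now A and E have their prerequisites met. A is listed earlier, so A next.
E needed C, F and H, now all done → E.
B needed A and E, now all done → B.
D and I are both available; D is listed earlier → D.
I needed B and G, now all done → I.

C → F → G → H → A → E → B → D → I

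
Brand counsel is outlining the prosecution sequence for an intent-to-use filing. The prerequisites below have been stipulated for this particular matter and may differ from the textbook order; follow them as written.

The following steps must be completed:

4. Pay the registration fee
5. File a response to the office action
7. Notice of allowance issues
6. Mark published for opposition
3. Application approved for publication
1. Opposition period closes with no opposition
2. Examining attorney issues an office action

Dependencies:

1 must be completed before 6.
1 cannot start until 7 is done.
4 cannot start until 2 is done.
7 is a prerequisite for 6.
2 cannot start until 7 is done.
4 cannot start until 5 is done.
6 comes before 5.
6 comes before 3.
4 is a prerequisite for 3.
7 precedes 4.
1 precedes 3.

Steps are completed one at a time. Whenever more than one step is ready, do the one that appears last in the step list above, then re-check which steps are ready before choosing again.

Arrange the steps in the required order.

7 is the only step with nothing outstanding, so it goes first.
Ready: 2 and 1. 2 is listed later → 2.
1 needed 7, now all done → 1.
That leaves 6 as the only ready step → 6.
That leaves 5 as the only ready step → 5.
Next only 4 has its prerequisites met → 4.
3 needed 1, 6 and 4, now all done → 3.

7, 2, 1, 6, 5, 4, 3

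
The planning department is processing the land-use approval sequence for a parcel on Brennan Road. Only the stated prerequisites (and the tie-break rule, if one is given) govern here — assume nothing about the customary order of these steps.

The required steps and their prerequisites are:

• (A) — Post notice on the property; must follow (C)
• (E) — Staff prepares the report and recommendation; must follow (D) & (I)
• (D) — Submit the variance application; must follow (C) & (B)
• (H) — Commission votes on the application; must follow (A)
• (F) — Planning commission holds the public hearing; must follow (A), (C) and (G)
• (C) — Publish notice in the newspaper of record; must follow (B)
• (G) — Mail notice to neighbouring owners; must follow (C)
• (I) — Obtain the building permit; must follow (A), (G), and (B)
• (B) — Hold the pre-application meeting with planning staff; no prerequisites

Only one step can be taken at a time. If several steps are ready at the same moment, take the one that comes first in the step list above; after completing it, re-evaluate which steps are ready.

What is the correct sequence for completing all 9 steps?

(B) → (C) → (A) → (D) → (H) → (G) → (F) → (I) → (E)

(B) has no prerequisites → (B) first.
(C) needed (B), now all done → (C).
Now (A), (D) and (G) have their prerequisites met. (A) is listed earlier, so (A) next.
(H) now also ready, so the ready set is {(D), (H), (G)}; (D) is listed earlier → (D).
Now (H) and (G) have their prerequisites met. (H) is listed earlier, so (H) next.
That leaves (G) as the only ready step → (G).
Ready: (F) and (I). (F) is listed earlier → (F).
(I) needed (A), (G) and (B), now all done → (I).
(E) needed (D) and (I), now all done → (E).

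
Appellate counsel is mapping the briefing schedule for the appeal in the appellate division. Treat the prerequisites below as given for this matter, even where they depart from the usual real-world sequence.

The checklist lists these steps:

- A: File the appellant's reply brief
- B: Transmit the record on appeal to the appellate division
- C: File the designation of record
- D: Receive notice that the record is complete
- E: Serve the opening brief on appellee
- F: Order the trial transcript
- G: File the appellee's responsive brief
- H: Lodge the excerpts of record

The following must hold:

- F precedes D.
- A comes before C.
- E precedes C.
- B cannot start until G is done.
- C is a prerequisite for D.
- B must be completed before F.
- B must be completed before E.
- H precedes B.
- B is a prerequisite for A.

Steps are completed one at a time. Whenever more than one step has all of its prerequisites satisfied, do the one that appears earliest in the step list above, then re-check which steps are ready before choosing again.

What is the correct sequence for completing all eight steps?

G H B A E C F D

G and H have no prerequisites; G is listed earlier, so G is first.
H is the only step now ready → H.
B is the only step now ready → B.
Ready: A, E and F. A is listed earlier → A.
Ready: E and F. E is listed earlier → E.
Now C and F have their prerequisites met. C is listed earlier, so C next.
F is the only step now ready → F.
That leaves D as the only ready step → D.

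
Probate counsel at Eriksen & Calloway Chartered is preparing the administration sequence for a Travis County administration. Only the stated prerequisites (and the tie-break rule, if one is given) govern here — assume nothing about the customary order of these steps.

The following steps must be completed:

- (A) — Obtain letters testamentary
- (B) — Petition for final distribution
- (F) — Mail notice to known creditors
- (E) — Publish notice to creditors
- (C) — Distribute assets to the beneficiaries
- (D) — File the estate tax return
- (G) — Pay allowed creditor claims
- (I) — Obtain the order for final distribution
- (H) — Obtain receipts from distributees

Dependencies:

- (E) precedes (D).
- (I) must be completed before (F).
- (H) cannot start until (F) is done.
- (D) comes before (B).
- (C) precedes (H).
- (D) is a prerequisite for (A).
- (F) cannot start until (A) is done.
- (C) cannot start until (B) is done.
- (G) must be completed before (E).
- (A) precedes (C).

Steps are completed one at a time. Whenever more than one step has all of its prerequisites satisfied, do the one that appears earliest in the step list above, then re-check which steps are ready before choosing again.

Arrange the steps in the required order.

(G), (E), (D), (A), (B), (C), (I), (F), (H)

(G) and (I) have no prerequisites; (G) is listed earlier, so (G) is first.
(E) now also ready, so the ready set is {(E), (I)}; (E) is listed earlier → (E).
Ready: (D) and (I). (D) is listed earlier → (D).
(A), (B) and (I) are all available; (A) is listed earlier → (A).
Ready: (B) and (I). (B) is listed earlier → (B).
Ready: (C) and (I). (C) is listed earlier → (C).
(I) is the only step now ready → (I).
(F) needed (A) and (I), now all done → (F).
That leaves (H) as the only ready step → (H).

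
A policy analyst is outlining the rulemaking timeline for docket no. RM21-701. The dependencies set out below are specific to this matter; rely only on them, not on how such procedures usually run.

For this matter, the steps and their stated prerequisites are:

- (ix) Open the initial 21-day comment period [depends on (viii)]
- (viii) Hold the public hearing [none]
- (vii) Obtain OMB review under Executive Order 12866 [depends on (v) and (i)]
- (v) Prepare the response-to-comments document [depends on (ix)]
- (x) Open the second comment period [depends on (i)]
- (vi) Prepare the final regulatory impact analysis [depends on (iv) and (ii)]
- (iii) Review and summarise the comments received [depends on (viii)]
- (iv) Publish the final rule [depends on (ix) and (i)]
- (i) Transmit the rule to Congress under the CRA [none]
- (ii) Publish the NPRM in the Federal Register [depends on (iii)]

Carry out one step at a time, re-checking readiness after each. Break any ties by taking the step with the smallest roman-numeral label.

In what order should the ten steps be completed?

Nothing is required for (i) and (viii). (i) has the earlier label → (i) first.
Ready: (viii) and (x). (viii) has the earlier label → (viii).
(iii) and (ix) now also ready, so the ready set is {(iii), (ix), (x)}; (iii) has the earlier label → (iii).
Now (ii), (ix) and (x) have their prerequisites met. (ii) has the earlier label, so (ii) next.
Ready: (ix) and (x). (ix) has the earlier label → (ix).
(iv) and (v) now also ready, so the ready set is {(iv), (v), (x)}; (iv) has the earlier label → (iv).
Now (v), (vi) and (x) have their prerequisites met. (v) has the earlier label, so (v) next.
Now (vi), (vii) and (x) have their prerequisites met. (vi) has the earlier label, so (vi) next.
(vii) and (x) are both available; (vii) has the earlier label → (vii).
(x) is the only step now ready → (x).

(i), (viii), (iii), (ii), (ix), (iv), (v), (vi), (vii), (x)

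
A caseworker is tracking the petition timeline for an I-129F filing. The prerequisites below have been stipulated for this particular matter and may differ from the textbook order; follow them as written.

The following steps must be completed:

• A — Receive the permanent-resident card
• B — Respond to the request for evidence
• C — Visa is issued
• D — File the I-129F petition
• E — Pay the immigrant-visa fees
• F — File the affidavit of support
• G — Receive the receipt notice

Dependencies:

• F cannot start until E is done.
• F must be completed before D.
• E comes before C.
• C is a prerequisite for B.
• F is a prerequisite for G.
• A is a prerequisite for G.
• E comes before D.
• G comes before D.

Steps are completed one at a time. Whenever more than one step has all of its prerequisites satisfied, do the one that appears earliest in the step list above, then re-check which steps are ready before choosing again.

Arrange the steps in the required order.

A → E → C → B → F → G → D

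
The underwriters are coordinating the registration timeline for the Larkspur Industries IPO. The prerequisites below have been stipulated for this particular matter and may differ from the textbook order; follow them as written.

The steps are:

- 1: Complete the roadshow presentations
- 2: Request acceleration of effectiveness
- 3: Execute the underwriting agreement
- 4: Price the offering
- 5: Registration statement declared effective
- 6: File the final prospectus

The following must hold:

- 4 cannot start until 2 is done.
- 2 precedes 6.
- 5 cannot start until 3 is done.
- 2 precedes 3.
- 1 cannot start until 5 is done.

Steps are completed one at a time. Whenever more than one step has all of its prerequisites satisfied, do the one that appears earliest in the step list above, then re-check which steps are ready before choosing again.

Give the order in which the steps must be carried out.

2, 3, 4, 5, 1, 6

Only 2 has no prerequisites, so it is first.
3, 4 and 6 are all available; 3 is listed earlier → 3.
5 now also ready, so the ready set is {4, 5, 6}; 4 is listed earlier → 4.
Ready: 5 and 6. 5 is listed earlier → 5.
Now 1 and 6 have their prerequisites met. 1 is listed earlier, so 1 next.
6 is the only step now ready → 6.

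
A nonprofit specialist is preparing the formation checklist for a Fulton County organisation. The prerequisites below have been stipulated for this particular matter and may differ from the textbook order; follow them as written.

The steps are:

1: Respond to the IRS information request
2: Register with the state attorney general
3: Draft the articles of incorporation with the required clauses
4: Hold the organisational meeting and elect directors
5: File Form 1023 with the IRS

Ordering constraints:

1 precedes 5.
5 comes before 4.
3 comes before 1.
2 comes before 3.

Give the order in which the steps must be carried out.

2, 3, 1, 5, 4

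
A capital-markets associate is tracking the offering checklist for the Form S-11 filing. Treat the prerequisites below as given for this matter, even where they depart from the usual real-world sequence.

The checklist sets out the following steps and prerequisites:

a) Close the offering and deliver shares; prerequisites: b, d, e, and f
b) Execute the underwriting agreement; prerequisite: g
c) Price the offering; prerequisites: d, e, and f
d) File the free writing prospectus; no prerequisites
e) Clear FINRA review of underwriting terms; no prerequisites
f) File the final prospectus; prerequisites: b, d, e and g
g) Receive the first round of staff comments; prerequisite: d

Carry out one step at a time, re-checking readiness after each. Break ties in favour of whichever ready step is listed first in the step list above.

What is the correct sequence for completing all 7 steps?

Nothing is required for d and e. d is listed earlier → d first.
g now also ready, so the ready set is {e, g}; e is listed earlier → e.
g needed d, now all done → g.
Next only b has its prerequisites met → b.
That leaves f as the only ready step → f.
Now a and c have their prerequisites met. a is listed earlier, so a next.
That leaves c as the only ready step → c.

d, e, g, b, f, a, c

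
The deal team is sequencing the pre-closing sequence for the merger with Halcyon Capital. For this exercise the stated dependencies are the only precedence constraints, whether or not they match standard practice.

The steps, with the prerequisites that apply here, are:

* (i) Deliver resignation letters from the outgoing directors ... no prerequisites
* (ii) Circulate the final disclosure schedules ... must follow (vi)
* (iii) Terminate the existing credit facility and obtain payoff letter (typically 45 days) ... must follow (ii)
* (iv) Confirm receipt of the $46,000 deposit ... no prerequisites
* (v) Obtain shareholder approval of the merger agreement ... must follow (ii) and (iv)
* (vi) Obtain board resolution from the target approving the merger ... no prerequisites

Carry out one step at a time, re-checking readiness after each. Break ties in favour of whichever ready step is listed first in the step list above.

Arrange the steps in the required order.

(i), (iv) and (vi) have no prerequisites; (i) is listed earlier, so (i) is first.
(iv) and (vi) are both available; (iv) is listed earlier → (iv).
(vi) is the only step now ready → (vi).
That leaves (ii) as the only ready step → (ii).
Ready: (iii) and (v). (iii) is listed earlier → (iii).
Next only (v) has its prerequisites met → (v).

(i), (iv), (vi), (ii), (iii), (v)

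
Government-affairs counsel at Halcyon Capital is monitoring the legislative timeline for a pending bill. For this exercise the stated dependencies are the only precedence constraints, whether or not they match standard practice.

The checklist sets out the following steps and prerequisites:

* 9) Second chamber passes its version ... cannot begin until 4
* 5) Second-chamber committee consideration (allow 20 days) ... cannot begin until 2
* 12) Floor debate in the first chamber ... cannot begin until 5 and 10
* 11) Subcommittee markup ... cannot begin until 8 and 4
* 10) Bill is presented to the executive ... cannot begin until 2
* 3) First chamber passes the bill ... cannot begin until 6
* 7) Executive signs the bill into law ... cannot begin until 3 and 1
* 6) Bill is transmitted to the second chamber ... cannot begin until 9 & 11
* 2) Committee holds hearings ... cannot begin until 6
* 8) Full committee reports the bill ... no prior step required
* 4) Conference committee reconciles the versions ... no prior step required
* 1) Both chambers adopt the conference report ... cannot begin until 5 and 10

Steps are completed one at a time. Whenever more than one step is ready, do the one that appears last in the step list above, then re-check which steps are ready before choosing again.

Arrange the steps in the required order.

4, 8, 11, 9, 6, 2, 3, 10, 5, 1, 7, 12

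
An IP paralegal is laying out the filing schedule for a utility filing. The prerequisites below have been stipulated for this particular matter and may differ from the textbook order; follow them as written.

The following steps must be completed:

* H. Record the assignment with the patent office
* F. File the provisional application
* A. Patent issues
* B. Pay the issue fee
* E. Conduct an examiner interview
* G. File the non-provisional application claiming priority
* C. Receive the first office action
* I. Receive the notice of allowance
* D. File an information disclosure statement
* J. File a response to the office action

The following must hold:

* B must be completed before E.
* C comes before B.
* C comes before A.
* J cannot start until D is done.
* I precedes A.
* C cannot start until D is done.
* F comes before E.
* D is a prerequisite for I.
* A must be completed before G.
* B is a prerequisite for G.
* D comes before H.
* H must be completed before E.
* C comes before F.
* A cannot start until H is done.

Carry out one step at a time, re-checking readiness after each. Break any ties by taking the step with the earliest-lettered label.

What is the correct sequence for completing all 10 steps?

D is the only step with nothing outstanding, so it goes first.
Now C, H, I and J have their prerequisites met. C has the earlier label, so C next.
B, F, H, I and J are all available; B has the earlier label → B.
Now F, H, I and J have their prerequisites met. F has the earlier label, so F next.
H, I and J are all available; H has the earlier label → H.
Ready: E, I and J. E has the earlier label → E.
Ready: I and J. I has the earlier label → I.
A now also ready, so the ready set is {A, J}; A has the earlier label → A.
G now also ready, so the ready set is {G, J}; G has the earlier label → G.
Next only J has its prerequisites met → J.

D → C → B → F → H → E → I → A → G → J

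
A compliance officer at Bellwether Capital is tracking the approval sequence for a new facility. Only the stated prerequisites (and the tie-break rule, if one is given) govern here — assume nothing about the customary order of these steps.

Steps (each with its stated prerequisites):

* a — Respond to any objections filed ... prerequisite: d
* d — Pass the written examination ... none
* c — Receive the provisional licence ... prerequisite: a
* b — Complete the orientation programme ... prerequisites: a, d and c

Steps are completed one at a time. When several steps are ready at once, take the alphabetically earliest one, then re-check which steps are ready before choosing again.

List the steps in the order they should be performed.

d, a, c, b

Only d has no prerequisites, so it is first.
Next only a has its prerequisites met → a.
c is the only step now ready → c.
Next only b has its prerequisites met → b.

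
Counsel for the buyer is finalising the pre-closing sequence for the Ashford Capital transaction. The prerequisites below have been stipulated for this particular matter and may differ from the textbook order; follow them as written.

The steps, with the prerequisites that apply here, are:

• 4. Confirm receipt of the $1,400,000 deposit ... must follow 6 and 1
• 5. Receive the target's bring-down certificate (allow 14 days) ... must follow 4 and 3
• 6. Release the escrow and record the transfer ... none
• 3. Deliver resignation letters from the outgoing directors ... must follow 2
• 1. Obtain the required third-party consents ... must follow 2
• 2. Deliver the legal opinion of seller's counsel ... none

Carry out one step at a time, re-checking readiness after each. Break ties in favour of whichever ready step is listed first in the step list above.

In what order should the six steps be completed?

6 2 3 1 4 5

6 and 2 have no prerequisites; 6 is listed earlier, so 6 is first.
2 is the only step now ready → 2.
3 and 1 are both available; 3 is listed earlier → 3.
Next only 1 has its prerequisites met → 1.
That leaves 4 as the only ready step → 4.
5 needed 4 and 3, now all done → 5.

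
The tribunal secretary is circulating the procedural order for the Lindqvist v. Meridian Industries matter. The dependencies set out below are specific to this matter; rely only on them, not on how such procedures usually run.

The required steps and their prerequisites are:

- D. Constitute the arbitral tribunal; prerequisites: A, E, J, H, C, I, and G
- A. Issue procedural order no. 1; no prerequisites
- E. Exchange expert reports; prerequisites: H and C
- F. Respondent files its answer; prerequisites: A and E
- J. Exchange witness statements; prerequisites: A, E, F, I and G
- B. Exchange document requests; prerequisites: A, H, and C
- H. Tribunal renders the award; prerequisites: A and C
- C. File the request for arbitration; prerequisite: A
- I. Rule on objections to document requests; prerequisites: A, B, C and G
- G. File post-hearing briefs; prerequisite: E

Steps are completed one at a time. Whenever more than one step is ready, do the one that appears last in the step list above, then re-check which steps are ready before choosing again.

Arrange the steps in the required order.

A has no prerequisites → A first.
C needed A, now all done → C.
That leaves H as the only ready step → H.
Ready: B and E. B is listed later → B.
E needed C and H, now all done → E.
Now G and F have their prerequisites met. G is listed later, so G next.
Ready: I and F. I is listed later → I.
Next only F has its prerequisites met → F.
J is the only step now ready → J.
D needed G, I, C, H, J, E and A, now all done → D.

A, C, H, B, E, G, I, F, J, D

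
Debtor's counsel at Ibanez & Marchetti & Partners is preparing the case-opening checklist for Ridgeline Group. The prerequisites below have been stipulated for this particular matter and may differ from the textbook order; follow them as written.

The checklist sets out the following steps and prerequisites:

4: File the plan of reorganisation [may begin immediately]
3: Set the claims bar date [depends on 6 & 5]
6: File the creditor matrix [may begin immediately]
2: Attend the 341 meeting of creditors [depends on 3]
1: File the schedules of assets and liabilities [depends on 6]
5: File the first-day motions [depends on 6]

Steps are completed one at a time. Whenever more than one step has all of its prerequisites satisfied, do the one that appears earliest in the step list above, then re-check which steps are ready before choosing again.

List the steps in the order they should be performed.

4 6 1 5 3 2

4 and 6 have no prerequisites; 4 is listed earlier, so 4 is first.
Next only 6 has its prerequisites met → 6.
Now 1 and 5 have their prerequisites met. 1 is listed earlier, so 1 next.
5 needed 6, now all done → 5.
3 is the only step now ready → 3.
2 needed 3, now all done → 2.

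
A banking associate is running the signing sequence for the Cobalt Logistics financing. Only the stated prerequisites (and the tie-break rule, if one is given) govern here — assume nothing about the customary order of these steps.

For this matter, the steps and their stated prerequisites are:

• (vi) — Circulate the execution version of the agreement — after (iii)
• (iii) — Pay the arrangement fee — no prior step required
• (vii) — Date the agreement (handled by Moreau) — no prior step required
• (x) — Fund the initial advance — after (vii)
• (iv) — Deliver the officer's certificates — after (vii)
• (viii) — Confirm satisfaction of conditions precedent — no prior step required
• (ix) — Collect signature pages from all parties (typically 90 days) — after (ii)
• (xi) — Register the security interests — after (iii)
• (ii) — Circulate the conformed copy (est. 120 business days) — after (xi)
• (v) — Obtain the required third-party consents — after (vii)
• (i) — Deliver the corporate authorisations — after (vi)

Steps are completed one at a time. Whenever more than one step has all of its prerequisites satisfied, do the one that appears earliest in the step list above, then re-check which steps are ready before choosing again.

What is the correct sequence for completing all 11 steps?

(iii), (vii) and (viii) have no prerequisites; (iii) is listed earlier, so (iii) is first.
Ready: (vi), (vii), (viii) and (xi). (vi) is listed earlier → (vi).
(i) now also ready, so the ready set is {(vii), (viii), (xi), (i)}; (vii) is listed earlier → (vii).
(x), (iv) and (v) now also ready, so the ready set is {(x), (iv), (viii), (xi), (v), (i)}; (x) is listed earlier → (x).
Ready: (iv), (viii), (xi), (v) and (i). (iv) is listed earlier → (iv).
Ready: (viii), (xi), (v) and (i). (viii) is listed earlier → (viii).
Now (xi), (v) and (i) have their prerequisites met. (xi) is listed earlier, so (xi) next.
Ready: (ii), (v) and (i). (ii) is listed earlier → (ii).
(ix) now also ready, so the ready set is {(ix), (v), (i)}; (ix) is listed earlier → (ix).
Now (v) and (i) have their prerequisites met. (v) is listed earlier, so (v) next.
That leaves (i) as the only ready step → (i).

(iii) → (vi) → (vii) → (x) → (iv) → (viii) → (xi) → (ii) → (ix) → (v) → (i)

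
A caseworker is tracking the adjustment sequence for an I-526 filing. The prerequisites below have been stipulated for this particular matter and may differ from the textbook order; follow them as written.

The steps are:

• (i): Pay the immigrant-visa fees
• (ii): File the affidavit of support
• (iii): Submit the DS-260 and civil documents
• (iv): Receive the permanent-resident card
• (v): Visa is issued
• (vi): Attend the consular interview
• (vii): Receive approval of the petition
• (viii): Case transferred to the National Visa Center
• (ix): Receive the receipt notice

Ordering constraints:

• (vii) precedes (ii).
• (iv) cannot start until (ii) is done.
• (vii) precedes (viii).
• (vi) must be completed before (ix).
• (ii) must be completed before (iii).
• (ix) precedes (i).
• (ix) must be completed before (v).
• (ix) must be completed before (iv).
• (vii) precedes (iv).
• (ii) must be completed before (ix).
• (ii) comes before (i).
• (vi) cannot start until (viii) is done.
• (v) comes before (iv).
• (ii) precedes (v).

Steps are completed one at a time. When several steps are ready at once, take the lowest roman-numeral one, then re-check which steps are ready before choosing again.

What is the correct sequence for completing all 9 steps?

(vii), (ii), (iii), (viii), (vi), (ix), (i), (v), (iv)

(vii) is the only step with nothing outstanding, so it goes first.
Now (ii) and (viii) have their prerequisites met. (ii) has the earlier label, so (ii) next.
(iii) and (viii) are both available; (iii) has the earlier label → (iii).
That leaves (viii) as the only ready step → (viii).
Next only (vi) has its prerequisites met → (vi).
(ix) needed (ii) and (vi), now all done → (ix).
Now (i) and (v) have their prerequisites met. (i) has the earlier label, so (i) next.
Next only (v) has its prerequisites met → (v).
Next only (iv) has its prerequisites met → (iv).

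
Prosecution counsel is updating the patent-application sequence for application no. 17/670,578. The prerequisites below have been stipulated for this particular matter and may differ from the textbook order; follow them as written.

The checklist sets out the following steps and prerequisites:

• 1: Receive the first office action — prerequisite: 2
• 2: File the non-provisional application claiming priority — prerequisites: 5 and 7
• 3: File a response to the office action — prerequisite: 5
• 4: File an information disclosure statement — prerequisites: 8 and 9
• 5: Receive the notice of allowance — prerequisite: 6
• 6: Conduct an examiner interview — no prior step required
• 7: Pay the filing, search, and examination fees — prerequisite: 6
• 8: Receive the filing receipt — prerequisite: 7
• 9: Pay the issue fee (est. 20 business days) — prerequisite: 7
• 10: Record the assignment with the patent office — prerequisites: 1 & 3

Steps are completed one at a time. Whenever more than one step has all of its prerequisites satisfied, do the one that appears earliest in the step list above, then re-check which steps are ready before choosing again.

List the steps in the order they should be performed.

6 has no prerequisites → 6 first.
5 and 7 are both available; 5 is listed earlier → 5.
3 and 7 are both available; 3 is listed earlier → 3.
Next only 7 has its prerequisites met → 7.
Now 2, 8 and 9 have their prerequisites met. 2 is listed earlier, so 2 next.
1, 8 and 9 are all available; 1 is listed earlier → 1.
Ready: 8, 9 and 10. 8 is listed earlier → 8.
9 and 10 are both available; 9 is listed earlier → 9.
Ready: 4 and 10. 4 is listed earlier → 4.
10 is the only step now ready → 10.

6 → 5 → 3 → 7 → 2 → 1 → 8 → 9 → 4 → 10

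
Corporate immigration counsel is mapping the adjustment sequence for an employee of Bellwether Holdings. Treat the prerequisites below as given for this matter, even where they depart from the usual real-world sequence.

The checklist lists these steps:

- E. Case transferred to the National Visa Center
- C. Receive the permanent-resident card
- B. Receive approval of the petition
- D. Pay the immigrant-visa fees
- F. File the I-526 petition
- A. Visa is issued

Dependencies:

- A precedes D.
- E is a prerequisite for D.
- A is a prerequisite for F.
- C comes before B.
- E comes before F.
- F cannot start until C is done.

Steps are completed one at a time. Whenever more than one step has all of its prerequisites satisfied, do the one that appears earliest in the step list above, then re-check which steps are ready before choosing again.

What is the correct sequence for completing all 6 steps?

Nothing is required for E, C and A. E is listed earlier → E first.
Ready: C and A. C is listed earlier → C.
B now also ready, so the ready set is {B, A}; B is listed earlier → B.
That leaves A as the only ready step → A.
Now D and F have their prerequisites met. D is listed earlier, so D next.
F is the only step now ready → F.

E C B A D F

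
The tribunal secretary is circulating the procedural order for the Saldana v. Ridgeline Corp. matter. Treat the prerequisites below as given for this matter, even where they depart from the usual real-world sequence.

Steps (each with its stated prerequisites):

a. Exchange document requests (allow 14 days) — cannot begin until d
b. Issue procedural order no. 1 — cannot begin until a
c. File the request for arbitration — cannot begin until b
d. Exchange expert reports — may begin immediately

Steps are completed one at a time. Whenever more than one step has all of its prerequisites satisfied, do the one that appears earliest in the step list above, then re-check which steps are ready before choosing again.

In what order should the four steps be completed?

Only d has no prerequisites, so it is first.
a needed d, now all done → a.
That leaves b as the only ready step → b.
c needed b, now all done → c.

d, a, b, c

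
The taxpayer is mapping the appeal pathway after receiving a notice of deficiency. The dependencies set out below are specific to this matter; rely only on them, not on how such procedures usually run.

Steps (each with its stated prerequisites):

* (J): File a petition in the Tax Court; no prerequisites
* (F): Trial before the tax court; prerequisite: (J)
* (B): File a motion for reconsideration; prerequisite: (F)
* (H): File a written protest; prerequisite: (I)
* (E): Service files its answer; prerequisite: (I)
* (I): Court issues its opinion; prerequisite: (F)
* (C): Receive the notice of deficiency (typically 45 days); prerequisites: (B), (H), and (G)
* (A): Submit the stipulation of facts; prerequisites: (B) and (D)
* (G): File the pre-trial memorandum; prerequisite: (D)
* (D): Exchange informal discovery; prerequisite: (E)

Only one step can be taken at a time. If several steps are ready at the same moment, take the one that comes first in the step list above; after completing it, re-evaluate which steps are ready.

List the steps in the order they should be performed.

(J), (F), (B), (I), (H), (E), (D), (A), (G), (C)

(J) is the only step with nothing outstanding, so it goes first.
That leaves (F) as the only ready step → (F).
(B) and (I) are both available; (B) is listed earlier → (B).
(I) needed (F), now all done → (I).
Now (H) and (E) have their prerequisites met. (H) is listed earlier, so (H) next.
That leaves (E) as the only ready step → (E).
(D) needed (E), now all done → (D).
Ready: (A) and (G). (A) is listed earlier → (A).
That leaves (G) as the only ready step → (G).
(C) is the only step now ready → (C).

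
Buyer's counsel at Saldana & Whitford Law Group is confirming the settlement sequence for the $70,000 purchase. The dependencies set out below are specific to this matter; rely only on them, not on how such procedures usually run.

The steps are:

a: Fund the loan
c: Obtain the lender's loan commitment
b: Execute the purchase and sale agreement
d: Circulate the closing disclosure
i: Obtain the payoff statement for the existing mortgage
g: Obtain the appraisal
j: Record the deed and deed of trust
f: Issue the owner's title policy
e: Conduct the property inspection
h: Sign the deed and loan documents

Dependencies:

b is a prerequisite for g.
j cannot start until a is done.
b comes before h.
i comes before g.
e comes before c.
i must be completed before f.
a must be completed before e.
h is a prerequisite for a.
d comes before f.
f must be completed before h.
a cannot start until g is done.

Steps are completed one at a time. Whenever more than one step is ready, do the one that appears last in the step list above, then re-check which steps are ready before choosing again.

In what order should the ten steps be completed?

i, d, f, b, h, g, a, e, j, c

i, d and b have no prerequisites; i is listed later, so i is first.
Ready: d and b. d is listed later → d.
f now also ready, so the ready set is {f, b}; f is listed later → f.
That leaves b as the only ready step → b.
h and g are both available; h is listed later → h.
Next only g has its prerequisites met → g.
a is the only step now ready → a.
Ready: e and j. e is listed later → e.
Now j and c have their prerequisites met. j is listed later, so j next.
c needed e, now all done → c.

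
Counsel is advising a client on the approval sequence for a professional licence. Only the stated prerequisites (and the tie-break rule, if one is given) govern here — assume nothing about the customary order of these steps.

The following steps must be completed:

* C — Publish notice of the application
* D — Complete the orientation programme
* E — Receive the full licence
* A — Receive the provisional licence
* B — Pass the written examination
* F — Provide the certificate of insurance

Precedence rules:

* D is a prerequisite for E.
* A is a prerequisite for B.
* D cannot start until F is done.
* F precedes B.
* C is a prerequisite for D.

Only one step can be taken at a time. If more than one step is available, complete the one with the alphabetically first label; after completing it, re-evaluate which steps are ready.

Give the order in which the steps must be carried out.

A → C → F → B → D → E

A, C and F have no prerequisites; A has the earlier label, so A is first.
Now C and F have their prerequisites met. C has the earlier label, so C next.
Next only F has its prerequisites met → F.
Ready: B and D. B has the earlier label → B.
D needed C and F, now all done → D.
E is the only step now ready → E.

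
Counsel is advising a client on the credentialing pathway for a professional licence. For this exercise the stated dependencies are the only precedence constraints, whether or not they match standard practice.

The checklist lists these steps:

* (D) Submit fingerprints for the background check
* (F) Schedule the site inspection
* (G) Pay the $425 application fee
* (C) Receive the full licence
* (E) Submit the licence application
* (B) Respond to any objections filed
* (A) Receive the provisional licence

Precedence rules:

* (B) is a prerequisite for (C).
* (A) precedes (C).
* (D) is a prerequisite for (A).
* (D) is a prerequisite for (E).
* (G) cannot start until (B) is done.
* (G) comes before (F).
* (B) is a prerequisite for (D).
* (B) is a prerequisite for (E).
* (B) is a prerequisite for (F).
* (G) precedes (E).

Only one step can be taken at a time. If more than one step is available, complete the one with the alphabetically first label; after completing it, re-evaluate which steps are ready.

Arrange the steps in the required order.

(B) → (D) → (A) → (C) → (G) → (E) → (F)

(B) has no prerequisites → (B) first.
Now (D) and (G) have their prerequisites met. (D) has the earlier label, so (D) next.
(A) now also ready, so the ready set is {(A), (G)}; (A) has the earlier label → (A).
(C) now also ready, so the ready set is {(C), (G)}; (C) has the earlier label → (C).
That leaves (G) as the only ready step → (G).
Now (E) and (F) have their prerequisites met. (E) has the earlier label, so (E) next.
(F) needed (B) and (G), now all done → (F).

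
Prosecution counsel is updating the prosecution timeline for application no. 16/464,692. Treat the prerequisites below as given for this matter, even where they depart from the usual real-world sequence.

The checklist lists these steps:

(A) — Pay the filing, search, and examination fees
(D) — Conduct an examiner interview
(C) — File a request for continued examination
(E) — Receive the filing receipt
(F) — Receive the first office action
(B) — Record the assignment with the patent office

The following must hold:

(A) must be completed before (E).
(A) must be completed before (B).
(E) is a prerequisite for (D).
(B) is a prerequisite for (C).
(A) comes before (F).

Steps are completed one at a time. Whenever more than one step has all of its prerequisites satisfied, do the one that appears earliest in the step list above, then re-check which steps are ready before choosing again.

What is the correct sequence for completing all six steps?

(A) is the only step with nothing outstanding, so it goes first.
Ready: (E), (F) and (B). (E) is listed earlier → (E).
(D) now also ready, so the ready set is {(D), (F), (B)}; (D) is listed earlier → (D).
Ready: (F) and (B). (F) is listed earlier → (F).
(B) needed (A), now all done → (B).
That leaves (C) as the only ready step → (C).

(A), (E), (D), (F), (B), (C)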